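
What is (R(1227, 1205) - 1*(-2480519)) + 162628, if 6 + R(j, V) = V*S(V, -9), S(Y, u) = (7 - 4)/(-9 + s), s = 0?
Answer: 7928218/3 ≈ 2.6427e+6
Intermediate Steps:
S(Y, u) = -⅓ (S(Y, u) = (7 - 4)/(-9 + 0) = 3/(-9) = 3*(-⅑) = -⅓)
R(j, V) = -6 - V/3 (R(j, V) = -6 + V*(-⅓) = -6 - V/3)
(R(1227, 1205) - 1*(-2480519)) + 162628 = ((-6 - ⅓*1205) - 1*(-2480519)) + 162628 = ((-6 - 1205/3) + 2480519) + 162628 = (-1223/3 + 2480519) + 162628 = 7440334/3 + 162628 = 7928218/3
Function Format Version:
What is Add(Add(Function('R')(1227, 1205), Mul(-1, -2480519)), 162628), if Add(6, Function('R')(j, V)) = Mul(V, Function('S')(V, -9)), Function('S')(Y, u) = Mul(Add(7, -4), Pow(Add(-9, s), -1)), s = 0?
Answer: Rational(7928218, 3) ≈ 2.6427e+6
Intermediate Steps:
Function('S')(Y, u) = Rational(-1, 3) (Function('S')(Y, u) = Mul(Add(7, -4), Pow(Add(-9, 0), -1)) = Mul(3, Pow(-9, -1)) = Mul(3, Rational(-1, 9)) = Rational(-1, 3))
Function('R')(j, V) = Add(-6, Mul(Rational(-1, 3), V)) (Function('R')(j, V) = Add(-6, Mul(V, Rational(-1, 3))) = Add(-6, Mul(Rational(-1, 3), V)))
Add(Add(Function('R')(1227, 1205), Mul(-1, -2480519)), 162628) = Add(Add(Add(-6, Mul(Rational(-1, 3), 1205)), Mul(-1, -2480519)), 162628) = Add(Add(Add(-6, Rational(-1205, 3)), 2480519), 162628) = Add(Add(Rational(-1223, 3), 2480519), 162628) = Add(Rational(7440334, 3), 162628) = Rational(7928218, 3)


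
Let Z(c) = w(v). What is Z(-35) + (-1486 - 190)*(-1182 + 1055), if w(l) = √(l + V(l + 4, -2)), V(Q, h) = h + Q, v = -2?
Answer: 212852 + I*√2 ≈ 2.1285e+5 + 1.4142*I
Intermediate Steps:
V(Q, h) = Q + h
w(l) = √(2 + 2*l) (w(l) = √(l + ((l + 4) - 2)) = √(l + ((4 + l) - 2)) = √(l + (2 + l)) = √(2 + 2*l))
Z(c) = I*√2 (Z(c) = √(2 + 2*(-2)) = √(2 - 4) = √(-2) = I*√2)
Z(-35) + (-1486 - 190)*(-1182 + 1055) = I*√2 + (-1486 - 190)*(-1182 + 1055) = I*√2 - 1676*(-127) = I*√2 + 212852 = 212852 + I*√2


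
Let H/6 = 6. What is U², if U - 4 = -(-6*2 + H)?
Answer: 400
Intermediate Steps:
H = 36 (H = 6*6 = 36)
U = -20 (U = 4 - (-6*2 + 36) = 4 - (-12 + 36) = 4 - 1*24 = 4 - 24 = -20)
U² = (-20)² = 400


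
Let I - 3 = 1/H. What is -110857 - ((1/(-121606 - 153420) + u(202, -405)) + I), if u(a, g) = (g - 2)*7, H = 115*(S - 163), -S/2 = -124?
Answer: -17080854155053/158139950 ≈ -1.0801e+5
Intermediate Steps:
S = 248 (S = -2*(-124) = 248)
H = 9775 (H = 115*(248 - 163) = 115*85 = 9775)
I = 29326/9775 (I = 3 + 1/9775 = 29326/9775 ≈ 3.0001)
u(a, g) = -14 + 7*g (u(a, g) = (-2 + g)*7 = -14 + 7*g)
-110857 - ((1/(-121606 - 153420) + u(202, -405)) + I) = -110857 - ((1/(-121606 - 153420) + (-14 + 7*(-405))) + 29326/9775) = -110857 - ((1/(-275026) + (-14 - 2835)) + 29326/9775) = -110857 - ((-1/275026 - 2849) + 29326/9775) = -110857 - (-783549075/275026 + 29326/9775) = -110857 - 1*(-450066282097/158139950) = -110857 + 450066282097/158139950 = -17080854155053/158139950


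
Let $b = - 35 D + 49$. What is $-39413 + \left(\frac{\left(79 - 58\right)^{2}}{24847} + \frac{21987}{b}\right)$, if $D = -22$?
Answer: $- \frac{12722155207}{323011} \approx -39386.0$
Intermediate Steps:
$b = 819$ ($b = \left(-35\right) \left(-22\right) + 49 = 770 + 49 = 819$)
$-39413 + \left(\frac{\left(79 - 58\right)^{2}}{24847} + \frac{21987}{b}\right) = -39413 + \left(\frac{\left(79 - 58\right)^{2}}{24847} + \frac{21987}{819}\right) = -39413 + \left(21^{2} \cdot \frac{1}{24847} + 21987 \cdot \frac{1}{819}\right) = -39413 + \left(441 \cdot \frac{1}{24847} + \frac{349}{13}\right) = -39413 + \left(\frac{441}{24847} + \frac{349}{13}\right) = -39413 + \frac{8677336}{323011} = - \frac{12722155207}{323011}$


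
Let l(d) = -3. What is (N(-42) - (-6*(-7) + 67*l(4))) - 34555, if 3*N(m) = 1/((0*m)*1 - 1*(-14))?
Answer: -1444631/42 ≈ -34396.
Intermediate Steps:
N(m) = 1/42 (N(m) = 1/(3*((0*m)*1 - 1*(-14))) = 1/(3*(0*1 + 14)) = 1/(3*(0 + 14)) = (⅓)/14 = (⅓)*(1/14) = 1/42)
(N(-42) - (-6*(-7) + 67*l(4))) - 34555 = (1/42 - (-6*(-7) + 67*(-3))) - 34555 = (1/42 - (42 - 201)) - 34555 = (1/42 - 1*(-159)) - 34555 = (1/42 + 159) - 34555 = 6679/42 - 34555 = -1444631/42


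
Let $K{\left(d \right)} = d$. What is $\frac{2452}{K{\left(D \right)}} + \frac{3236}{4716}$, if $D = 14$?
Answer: $\frac{1451117}{8253} \approx 175.83$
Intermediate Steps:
$\frac{2452}{K{\left(D \right)}} + \frac{3236}{4716} = \frac{2452}{14} + \frac{3236}{4716} = 2452 \cdot \frac{1}{14} + 3236 \cdot \frac{1}{4716} = \frac{1226}{7} + \frac{809}{1179} = \frac{1451117}{8253}$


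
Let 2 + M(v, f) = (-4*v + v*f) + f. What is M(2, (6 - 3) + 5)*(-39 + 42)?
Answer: 42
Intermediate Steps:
M(v, f) = -2 + f - 4*v + f*v (M(v, f) = -2 + ((-4*v + v*f) + f) = -2 + ((-4*v + f*v) + f) = -2 + (f - 4*v + f*v) = -2 + f - 4*v + f*v)
M(2, (6 - 3) + 5)*(-39 + 42) = (-2 + ((6 - 3) + 5) - 4*2 + ((6 - 3) + 5)*2)*(-39 + 42) = (-2 + (3 + 5) - 8 + (3 + 5)*2)*3 = (-2 + 8 - 8 + 8*2)*3 = (-2 + 8 - 8 + 16)*3 = 14*3 = 42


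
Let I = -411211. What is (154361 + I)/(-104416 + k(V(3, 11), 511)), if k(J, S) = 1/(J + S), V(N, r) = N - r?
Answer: 129195550/52521247 ≈ 2.4599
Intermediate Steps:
(154361 + I)/(-104416 + k(V(3, 11), 511)) = (154361 - 411211)/(-104416 + 1/((3 - 1*11) + 511)) = -256850/(-104416 + 1/((3 - 11) + 511)) = -256850/(-104416 + 1/(-8 + 511)) = -256850/(-104416 + 1/503) = -256850/(-52521247/503) = -256850*(-503/52521247) = 129195550/52521247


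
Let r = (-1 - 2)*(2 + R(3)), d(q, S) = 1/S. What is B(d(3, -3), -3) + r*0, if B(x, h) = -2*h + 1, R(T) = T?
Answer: 7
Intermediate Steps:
B(x, h) = 1 - 2*h
r = -15 (r = (-1 - 2)*(2 + 3) = -3*5 = -15)
B(d(3, -3), -3) + r*0 = (1 - 2*(-3)) - 15*0 = (1 + 6) + 0 = 7 + 0 = 7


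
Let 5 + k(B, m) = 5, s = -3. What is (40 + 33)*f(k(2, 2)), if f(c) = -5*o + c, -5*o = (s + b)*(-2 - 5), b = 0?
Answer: 1533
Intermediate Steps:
k(B, m) = 0 (k(B, m) = -5 + 5 = 0)
o = -21/5 (o = -(-3 + 0)*(-2 - 5)/5 = -(-3)*(-7)/5 = -1/5*21 = -21/5 ≈ -4.2000)
f(c) = 21 + c (f(c) = -5*(-21/5) + c = 21 + c)
(40 + 33)*f(k(2, 2)) = (40 + 33)*(21 + 0) = 73*21 = 1533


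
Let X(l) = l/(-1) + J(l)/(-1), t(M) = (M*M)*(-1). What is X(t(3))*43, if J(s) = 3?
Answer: 258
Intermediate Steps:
t(M) = -M² (t(M) = M²*(-1) = -M²)
X(l) = -3 - l (X(l) = l/(-1) + 3/(-1) = l*(-1) + 3*(-1) = -l - 3 = -3 - l)
X(t(3))*43 = (-3 - (-1)*3²)*43 = (-3 - (-1)*9)*43 = (-3 - 1*(-9))*43 = (-3 + 9)*43 = 6*43 = 258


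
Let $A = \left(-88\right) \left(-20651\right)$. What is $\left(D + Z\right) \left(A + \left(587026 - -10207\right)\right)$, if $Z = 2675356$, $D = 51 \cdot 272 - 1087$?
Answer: $6490572895461$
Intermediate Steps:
$D = 12785$ ($D = 13872 - 1087 = 12785$)
$A = 1817288$
$\left(D + Z\right) \left(A + \left(587026 - -10207\right)\right) = \left(12785 + 2675356\right) \left(1817288 + \left(587026 - -10207\right)\right) = 2688141 \left(1817288 + \left(587026 + 10207\right)\right) = 2688141 \left(1817288 + 597233\right) = 2688141 \cdot 2414521 = 6490572895461$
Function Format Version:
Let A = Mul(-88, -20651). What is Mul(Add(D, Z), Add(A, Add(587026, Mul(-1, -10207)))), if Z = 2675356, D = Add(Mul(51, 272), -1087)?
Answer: 6490572895461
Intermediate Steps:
D = 12785 (D = Add(13872, -1087) = 12785)
A = 1817288
Mul(Add(D, Z), Add(A, Add(587026, Mul(-1, -10207)))) = Mul(Add(12785, 2675356), Add(1817288, Add(587026, Mul(-1, -10207)))) = Mul(2688141, Add(1817288, Add(587026, 10207))) = Mul(2688141, Add(1817288, 597233)) = Mul(2688141, 2414521) = 6490572895461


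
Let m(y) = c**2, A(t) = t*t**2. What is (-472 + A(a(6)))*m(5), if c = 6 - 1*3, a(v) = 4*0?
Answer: -4248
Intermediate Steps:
a(v) = 0
A(t) = t**3
c = 3 (c = 6 - 3 = 3)
m(y) = 9 (m(y) = 3**2 = 9)
(-472 + A(a(6)))*m(5) = (-472 + 0**3)*9 = (-472 + 0)*9 = -472*9 = -4248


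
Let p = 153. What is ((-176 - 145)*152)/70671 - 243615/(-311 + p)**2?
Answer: -6144853051/588076948 ≈ -10.449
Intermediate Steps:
((-176 - 145)*152)/70671 - 243615/(-311 + p)**2 = ((-176 - 145)*152)/70671 - 243615/(-311 + 153)**2 = -321*152*(1/70671) - 243615/((-158)**2) = -48792*1/70671 - 243615/24964 = -16264/23557 - 243615*1/24964 = -16264/23557 - 243615/24964 = -6144853051/588076948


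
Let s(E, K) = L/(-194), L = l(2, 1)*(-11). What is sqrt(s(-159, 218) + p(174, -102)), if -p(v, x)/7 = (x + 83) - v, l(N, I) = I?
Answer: sqrt(50848370)/194 ≈ 36.757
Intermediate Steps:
L = -11 (L = 1*(-11) = -11)
p(v, x) = -581 - 7*x + 7*v (p(v, x) = -7*((x + 83) - v) = -7*((83 + x) - v) = -7*(83 + x - v) = -581 - 7*x + 7*v)
s(E, K) = 11/194 (s(E, K) = -11/(-194) = -11*(-1/194) = 11/194)
sqrt(s(-159, 218) + p(174, -102)) = sqrt(11/194 + (-581 - 7*(-102) + 7*174)) = sqrt(11/194 + (-581 + 714 + 1218)) = sqrt(11/194 + 1351) = sqrt(262105/194) = sqrt(50848370)/194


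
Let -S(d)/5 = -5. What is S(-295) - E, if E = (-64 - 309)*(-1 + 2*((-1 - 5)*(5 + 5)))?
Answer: -45108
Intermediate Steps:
S(d) = 25 (S(d) = -5*(-5) = 25)
E = 45133 (E = -373*(-1 + 2*(-6*10)) = -373*(-1 + 2*(-60)) = -373*(-1 - 120) = -373*(-121) = 45133)
S(-295) - E = 25 - 1*45133 = 25 - 45133 = -45108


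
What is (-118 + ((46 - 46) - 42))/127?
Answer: -160/127 ≈ -1.2598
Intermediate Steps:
(-118 + ((46 - 46) - 42))/127 = (-118 + (0 - 42))/127 = (-118 - 42)/127 = (1/127)*(-160) = -160/127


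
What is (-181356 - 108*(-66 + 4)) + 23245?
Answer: -151415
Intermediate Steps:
(-181356 - 108*(-66 + 4)) + 23245 = (-181356 - 108*(-62)) + 23245 = (-181356 + 6696) + 23245 = -174660 + 23245 = -151415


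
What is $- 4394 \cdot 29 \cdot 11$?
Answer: $-1401686$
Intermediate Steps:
$- 4394 \cdot 29 \cdot 11 = \left(-4394\right) 319 = -1401686$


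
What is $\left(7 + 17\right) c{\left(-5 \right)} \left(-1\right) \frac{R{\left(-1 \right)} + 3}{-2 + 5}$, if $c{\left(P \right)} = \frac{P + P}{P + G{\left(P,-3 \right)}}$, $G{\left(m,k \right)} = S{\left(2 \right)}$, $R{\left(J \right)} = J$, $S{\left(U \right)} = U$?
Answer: $- \frac{160}{3} \approx -53.333$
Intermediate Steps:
$G{\left(m,k \right)} = 2$
$c{\left(P \right)} = \frac{2 P}{2 + P}$ ($c{\left(P \right)} = \frac{P + P}{P + 2} = \frac{2 P}{2 + P}$)
$\left(7 + 17\right) c{\left(-5 \right)} \left(-1\right) \frac{R{\left(-1 \right)} + 3}{-2 + 5} = \left(7 + 17\right) 2 \left(-5\right) \frac{1}{2 - 5} \left(-1\right) \frac{-1 + 3}{-2 + 5} = 24 \cdot 2 \left(-5\right) \frac{1}{-3} \left(-1\right) \frac{2}{3} = 24 \cdot 2 \left(-5\right) \left(- \frac{1}{3}\right) \left(-1\right) 2 \cdot \frac{1}{3} = 24 \cdot \frac{10}{3} \left(-1\right) \frac{2}{3} = 24 \left(\left(- \frac{10}{3}\right) \frac{2}{3}\right) = 24 \left(- \frac{20}{9}\right) = - \frac{160}{3}$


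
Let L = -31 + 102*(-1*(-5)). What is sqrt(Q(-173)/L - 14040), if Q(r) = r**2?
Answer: I*sqrt(3207015649)/479 ≈ 118.23*I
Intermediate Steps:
L = 479 (L = -31 + 102*5 = -31 + 510 = 479)
sqrt(Q(-173)/L - 14040) = sqrt((-173)**2/479 - 14040) = sqrt(29929*(1/479) - 14040) = sqrt(29929/479 - 14040) = sqrt(-6695231/479) = I*sqrt(3207015649)/479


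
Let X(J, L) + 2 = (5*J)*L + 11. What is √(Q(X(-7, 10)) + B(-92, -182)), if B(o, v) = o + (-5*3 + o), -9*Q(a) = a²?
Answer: 2*I*√29518/3 ≈ 114.54*I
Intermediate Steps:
X(J, L) = 9 + 5*J*L (X(J, L) = -2 + ((5*J)*L + 11) = -2 + (5*J*L + 11) = -2 + (11 + 5*J*L) = 9 + 5*J*L)
Q(a) = -a²/9
B(o, v) = -15 + 2*o (B(o, v) = o + (-15 + o) = -15 + 2*o)
√(Q(X(-7, 10)) + B(-92, -182)) = √(-(9 + 5*(-7)*10)²/9 + (-15 + 2*(-92))) = √(-(9 - 350)²/9 + (-15 - 184)) = √(-⅑*(-341)² - 199) = √(-⅑*116281 - 199) = √(-116281/9 - 199) = √(-118072/9) = 2*I*√29518/3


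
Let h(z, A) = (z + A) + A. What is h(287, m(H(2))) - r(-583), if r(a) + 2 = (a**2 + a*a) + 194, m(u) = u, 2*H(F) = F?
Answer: -679681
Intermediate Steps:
H(F) = F/2
r(a) = 192 + 2*a**2 (r(a) = -2 + ((a**2 + a*a) + 194) = -2 + ((a**2 + a**2) + 194) = -2 + (2*a**2 + 194) = -2 + (194 + 2*a**2) = 192 + 2*a**2)
h(z, A) = z + 2*A (h(z, A) = (A + z) + A = z + 2*A)
h(287, m(H(2))) - r(-583) = (287 + 2*((1/2)*2)) - (192 + 2*(-583)**2) = (287 + 2*1) - (192 + 2*339889) = (287 + 2) - (192 + 679778) = 289 - 1*679970 = 289 - 679970 = -679681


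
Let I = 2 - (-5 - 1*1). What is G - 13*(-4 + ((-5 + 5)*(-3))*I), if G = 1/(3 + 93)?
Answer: 4993/96 ≈ 52.010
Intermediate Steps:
I = 8 (I = 2 - (-5 - 1) = 2 - 1*(-6) = 2 + 6 = 8)
G = 1/96 ≈ 0.010417
G - 13*(-4 + ((-5 + 5)*(-3))*I) = 1/96 - 13*(-4 + ((-5 + 5)*(-3))*8) = 1/96 - 13*(-4 + (0*(-3))*8) = 1/96 - 13*(-4 + 0*8) = 1/96 - 13*(-4 + 0) = 1/96 - 13*(-4) = 1/96 + 52 = 4993/96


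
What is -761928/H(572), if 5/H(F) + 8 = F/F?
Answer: 5333496/5 ≈ 1.0667e+6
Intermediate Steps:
H(F) = -5/7 (H(F) = 5/(-8 + F/F) = 5/(-8 + 1) = 5/(-7) = 5*(-⅐) = -5/7)
-761928/H(572) = -761928/(-5/7) = -761928*(-7/5) = 5333496/5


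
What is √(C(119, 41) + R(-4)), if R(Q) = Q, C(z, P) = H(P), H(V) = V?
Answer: √37 ≈ 6.0828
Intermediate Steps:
C(z, P) = P
√(C(119, 41) + R(-4)) = √(41 - 4) = √37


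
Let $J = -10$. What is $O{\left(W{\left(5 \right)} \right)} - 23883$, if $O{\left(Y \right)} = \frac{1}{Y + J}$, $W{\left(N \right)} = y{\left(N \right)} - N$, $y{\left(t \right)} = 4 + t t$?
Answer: $- \frac{334361}{14} \approx -23883.0$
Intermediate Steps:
$y{\left(t \right)} = 4 + t^{2}$
$W{\left(N \right)} = 4 + N^{2} - N$ ($W{\left(N \right)} = \left(4 + N^{2}\right) - N = 4 + N^{2} - N$)
$O{\left(Y \right)} = \frac{1}{-10 + Y}$ ($O{\left(Y \right)} = \frac{1}{Y - 10} = \frac{1}{-10 + Y}$)
$O{\left(W{\left(5 \right)} \right)} - 23883 = \frac{1}{-10 + \left(4 + 5^{2} - 5\right)} - 23883 = \frac{1}{-10 + \left(4 + 25 - 5\right)} - 23883 = \frac{1}{-10 + 24} - 23883 = \frac{1}{14} - 23883 = - \frac{334361}{14}$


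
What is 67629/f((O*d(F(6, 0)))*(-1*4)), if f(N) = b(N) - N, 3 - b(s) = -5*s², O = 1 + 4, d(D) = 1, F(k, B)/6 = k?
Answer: 67629/2023 ≈ 33.430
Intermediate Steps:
F(k, B) = 6*k
O = 5
b(s) = 3 + 5*s² (b(s) = 3 - (-5)*s² = 3 + 5*s²)
f(N) = 3 - N + 5*N² (f(N) = (3 + 5*N²) - N = 3 - N + 5*N²)
67629/f((O*d(F(6, 0)))*(-1*4)) = 67629/(3 - 5*1*(-1*4) + 5*((5*1)*(-1*4))²) = 67629/(3 - 5*(-4) + 5*(5*(-4))²) = 67629/(3 - 1*(-20) + 5*(-20)²) = 67629/(3 + 20 + 5*400) = 67629/(3 + 20 + 2000) = 67629/2023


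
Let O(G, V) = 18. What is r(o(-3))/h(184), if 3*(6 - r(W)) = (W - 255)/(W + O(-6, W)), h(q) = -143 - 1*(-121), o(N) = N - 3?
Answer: -53/88 ≈ -0.60227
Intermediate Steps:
o(N) = -3 + N
h(q) = -22 (h(q) = -143 + 121 = -22)
r(W) = 6 - (-255 + W)/(3*(18 + W)) (r(W) = 6 - (W - 255)/(3*(W + 18)) = 6 - (-255 + W)/(3*(18 + W)))
r(o(-3))/h(184) = ((579 + 17*(-3 - 3))/(3*(18 + (-3 - 3))))/(-22) = ((579 + 17*(-6))/(3*(18 - 6)))*(-1/22) = ((⅓)*(579 - 102)/12)*(-1/22) = ((⅓)*(1/12)*477)*(-1/22) = (53/4)*(-1/22) = -53/88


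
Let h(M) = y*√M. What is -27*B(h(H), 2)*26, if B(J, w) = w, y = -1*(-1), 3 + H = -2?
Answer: -1404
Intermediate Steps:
H = -5 (H = -3 - 2 = -5)
y = 1
h(M) = √M (h(M) = 1*√M = √M)
-27*B(h(H), 2)*26 = -27*2*26 = -54*26 = -1404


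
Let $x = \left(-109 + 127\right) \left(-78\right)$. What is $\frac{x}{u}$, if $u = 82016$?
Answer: $- \frac{351}{20504} \approx -0.017119$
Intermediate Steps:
$x = -1404$ ($x = 18 \left(-78\right) = -1404$)
$\frac{x}{u} = - \frac{1404}{82016} = \left(-1404\right) \frac{1}{82016} = - \frac{351}{20504}$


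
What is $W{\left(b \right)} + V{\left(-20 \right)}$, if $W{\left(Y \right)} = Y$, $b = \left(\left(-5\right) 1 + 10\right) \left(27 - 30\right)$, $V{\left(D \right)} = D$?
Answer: $-35$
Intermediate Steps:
$b = -15$ ($b = \left(-5 + 10\right) \left(-3\right) = 5 \left(-3\right) = -15$)
$W{\left(b \right)} + V{\left(-20 \right)} = -15 - 20 = -35$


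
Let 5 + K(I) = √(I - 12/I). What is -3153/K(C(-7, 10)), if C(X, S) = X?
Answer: 110355/212 + 3153*I*√259/212 ≈ 520.54 + 239.35*I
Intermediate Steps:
K(I) = -5 + √(I - 12/I)
-3153/K(C(-7, 10)) = -3153/(-5 + √(-7 - 12/(-7))) = -3153/(-5 + √(-7 - 12*(-⅐))) = -3153/(-5 + √(-7 + 12/7)) = -3153/(-5 + √(-37/7)) = -3153/(-5 + I*√259/7)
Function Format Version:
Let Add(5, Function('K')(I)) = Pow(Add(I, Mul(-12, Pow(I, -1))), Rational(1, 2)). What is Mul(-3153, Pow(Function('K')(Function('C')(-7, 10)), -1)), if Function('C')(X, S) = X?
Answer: Add(Rational(110355, 212), Mul(Rational(3153, 212), I, Pow(259, Rational(1, 2)))) ≈ Add(520.54, Mul(239.35, I))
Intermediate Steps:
Function('K')(I) = Add(-5, Pow(Add(I, Mul(-12, Pow(I, -1))), Rational(1, 2)))
Mul(-3153, Pow(Function('K')(Function('C')(-7, 10)), -1)) = Mul(-3153, Pow(Add(-5, Pow(Add(-7, Mul(-12, Pow(-7, -1))), Rational(1, 2))), -1)) = Mul(-3153, Pow(Add(-5, Pow(Add(-7, Mul(-12, Rational(-1, 7))), Rational(1, 2))), -1)) = Mul(-3153, Pow(Add(-5, Pow(Add(-7, Rational(12, 7)), Rational(1, 2))), -1)) = Mul(-3153, Pow(Add(-5, Pow(Rational(-37, 7), Rational(1, 2))), -1)) = Mul(-3153, Pow(Add(-5, Mul(Rational(1, 7), I, Pow(259, Rational(1, 2)))), -1))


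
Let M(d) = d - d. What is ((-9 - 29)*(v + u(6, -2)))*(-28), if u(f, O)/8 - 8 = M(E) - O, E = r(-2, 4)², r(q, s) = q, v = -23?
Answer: 60648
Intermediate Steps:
E = 4 (E = (-2)² = 4)
M(d) = 0
u(f, O) = 64 - 8*O (u(f, O) = 64 + 8*(0 - O) = 64 + 8*(-O) = 64 - 8*O)
((-9 - 29)*(v + u(6, -2)))*(-28) = ((-9 - 29)*(-23 + (64 - 8*(-2))))*(-28) = -38*(-23 + (64 + 16))*(-28) = -38*(-23 + 80)*(-28) = -38*57*(-28) = -2166*(-28) = 60648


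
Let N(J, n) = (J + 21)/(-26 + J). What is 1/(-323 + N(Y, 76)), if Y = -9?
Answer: -35/11317 ≈ -0.0030927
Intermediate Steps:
N(J, n) = (21 + J)/(-26 + J)
1/(-323 + N(Y, 76)) = 1/(-323 + (21 - 9)/(-26 - 9)) = 1/(-323 + 12/(-35)) = 1/(-323 - 1/35*12) = 1/(-323 - 12/35) = 1/(-11317/35) = -35/11317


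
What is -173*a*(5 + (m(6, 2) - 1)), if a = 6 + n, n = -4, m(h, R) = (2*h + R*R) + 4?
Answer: -8304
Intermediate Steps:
m(h, R) = 4 + R² + 2*h (m(h, R) = (2*h + R²) + 4 = (R² + 2*h) + 4 = 4 + R² + 2*h)
a = 2 (a = 6 - 4 = 2)
-173*a*(5 + (m(6, 2) - 1)) = -346*(5 + ((4 + 2² + 2*6) - 1)) = -346*(5 + ((4 + 4 + 12) - 1)) = -346*(5 + (20 - 1)) = -346*(5 + 19) = -346*24 = -173*48 = -8304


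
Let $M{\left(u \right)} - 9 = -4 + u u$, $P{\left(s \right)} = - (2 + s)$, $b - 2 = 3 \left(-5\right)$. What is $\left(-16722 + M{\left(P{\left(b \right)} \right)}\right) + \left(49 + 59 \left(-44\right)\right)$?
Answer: $-19143$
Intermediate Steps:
$b = -13$ ($b = 2 + 3 \left(-5\right) = 2 - 15 = -13$)
$P{\left(s \right)} = -2 - s$
$M{\left(u \right)} = 5 + u^{2}$ ($M{\left(u \right)} = 9 + \left(-4 + u u\right) = 9 + \left(-4 + u^{2}\right) = 5 + u^{2}$)
$\left(-16722 + M{\left(P{\left(b \right)} \right)}\right) + \left(49 + 59 \left(-44\right)\right) = \left(-16722 + \left(5 + \left(-2 - -13\right)^{2}\right)\right) + \left(49 + 59 \left(-44\right)\right) = \left(-16722 + \left(5 + \left(-2 + 13\right)^{2}\right)\right) + \left(49 - 2596\right) = \left(-16722 + \left(5 + 11^{2}\right)\right) - 2547 = \left(-16722 + \left(5 + 121\right)\right) - 2547 = \left(-16722 + 126\right) - 2547 = -16596 - 2547 = -19143$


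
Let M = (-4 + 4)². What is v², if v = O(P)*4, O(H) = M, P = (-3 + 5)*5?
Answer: 0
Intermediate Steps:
M = 0 (M = 0² = 0)
P = 10 (P = 2*5 = 10)
O(H) = 0
v = 0 (v = 0*4 = 0)
v² = 0² = 0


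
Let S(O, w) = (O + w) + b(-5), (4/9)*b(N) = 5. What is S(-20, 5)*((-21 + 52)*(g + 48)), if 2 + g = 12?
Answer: -13485/2 ≈ -6742.5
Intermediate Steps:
g = 10 (g = -2 + 12 = 10)
b(N) = 45/4 (b(N) = (9/4)*5 = 45/4)
S(O, w) = 45/4 + O + w (S(O, w) = (O + w) + 45/4 = 45/4 + O + w)
S(-20, 5)*((-21 + 52)*(g + 48)) = (45/4 - 20 + 5)*((-21 + 52)*(10 + 48)) = -465*58/4 = -15/4*1798 = -13485/2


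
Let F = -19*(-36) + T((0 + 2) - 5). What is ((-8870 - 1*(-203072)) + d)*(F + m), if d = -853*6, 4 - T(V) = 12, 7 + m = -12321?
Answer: -2203206768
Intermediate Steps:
m = -12328 (m = -7 - 12321 = -12328)
T(V) = -8 (T(V) = 4 - 1*12 = 4 - 12 = -8)
d = -5118
F = 676 (F = -19*(-36) - 8 = 684 - 8 = 676)
((-8870 - 1*(-203072)) + d)*(F + m) = ((-8870 - 1*(-203072)) - 5118)*(676 - 12328) = ((-8870 + 203072) - 5118)*(-11652) = (194202 - 5118)*(-11652) = 189084*(-11652) = -2203206768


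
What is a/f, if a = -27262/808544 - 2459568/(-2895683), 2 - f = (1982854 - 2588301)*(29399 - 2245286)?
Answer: -954863419523/1570537898177024422172912 ≈ -6.0799e-13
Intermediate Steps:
f = -1341602136487 (f = 2 - (1982854 - 2588301)*(29399 - 2245286) = 2 - (-605447)*(-2215887) = 2 - 1*1341602136489 = 2 - 1341602136489 = -1341602136487)
a = 954863419523/1170643557776 (a = -27262*1/808544 - 2459568*(-1/2895683) = -13631/404272 + 2459568/2895683 = 954863419523/1170643557776 ≈ 0.81567)
a/f = (954863419523/1170643557776)/(-1341602136487) = (954863419523/1170643557776)*(-1/1341602136487) = -954863419523/1570537898177024422172912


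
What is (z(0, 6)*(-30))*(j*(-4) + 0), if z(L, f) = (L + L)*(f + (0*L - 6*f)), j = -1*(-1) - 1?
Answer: 0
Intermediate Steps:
j = 0 (j = 1 - 1 = 0)
z(L, f) = -10*L*f (z(L, f) = (2*L)*(f + (0 - 6*f)) = (2*L)*(f - 6*f) = (2*L)*(-5*f) = -10*L*f)
(z(0, 6)*(-30))*(j*(-4) + 0) = (-10*0*6*(-30))*(0*(-4) + 0) = (0*(-30))*(0 + 0) = 0*0 = 0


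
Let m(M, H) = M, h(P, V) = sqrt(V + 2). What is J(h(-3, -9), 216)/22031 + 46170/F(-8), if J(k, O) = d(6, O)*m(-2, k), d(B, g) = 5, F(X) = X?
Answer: -508585675/88124 ≈ -5771.3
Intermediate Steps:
h(P, V) = sqrt(2 + V)
J(k, O) = -10 (J(k, O) = 5*(-2) = -10)
J(h(-3, -9), 216)/22031 + 46170/F(-8) = -10/22031 + 46170/(-8) = -10*1/22031 + 46170*(-1/8) = -10/22031 - 23085/4 = -508585675/88124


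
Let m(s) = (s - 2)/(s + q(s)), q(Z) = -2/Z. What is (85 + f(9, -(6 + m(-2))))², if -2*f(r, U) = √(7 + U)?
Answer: (170 - I*√3)²/4 ≈ 7224.3 - 147.22*I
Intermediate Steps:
m(s) = (-2 + s)/(s - 2/s) (m(s) = (s - 2)/(s - 2/s) = (-2 + s)/(s - 2/s))
f(r, U) = -√(7 + U)/2
(85 + f(9, -(6 + m(-2))))² = (85 - √(7 - (6 - 2*(-2 - 2)/(-2 + (-2)²)))/2)² = (85 - √(7 - (6 - 2*(-4)/(-2 + 4)))/2)² = (85 - √(7 - (6 - 2*(-4)/2))/2)² = (85 - √(7 - (6 - 2*½*(-4)))/2)² = (85 - √(7 - (6 + 4))/2)² = (85 - √(7 - 1*10)/2)² = (85 - √(7 - 10)/2)² = (85 - I*√3/2)²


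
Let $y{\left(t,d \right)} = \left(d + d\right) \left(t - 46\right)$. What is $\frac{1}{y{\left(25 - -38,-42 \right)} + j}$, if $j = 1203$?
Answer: $- \frac{1}{225} \approx -0.0044444$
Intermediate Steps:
$y{\left(t,d \right)} = 2 d \left(-46 + t\right)$
$\frac{1}{y{\left(25 - -38,-42 \right)} + j} = \frac{1}{2 \left(-42\right) \left(-46 + \left(25 - -38\right)\right) + 1203} = \frac{1}{2 \left(-42\right) \left(-46 + \left(25 + 38\right)\right) + 1203} = \frac{1}{2 \left(-42\right) \left(-46 + 63\right) + 1203} = \frac{1}{2 \left(-42\right) 17 + 1203} = \frac{1}{-1428 + 1203} = \frac{1}{-225} = - \frac{1}{225}$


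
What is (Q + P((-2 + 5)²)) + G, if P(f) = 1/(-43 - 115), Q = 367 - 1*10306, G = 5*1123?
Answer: -683193/158 ≈ -4324.0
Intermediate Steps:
G = 5615
Q = -9939 (Q = 367 - 10306 = -9939)
P(f) = -1/158 (P(f) = 1/(-158) = -1/158)
(Q + P((-2 + 5)²)) + G = (-9939 - 1/158) + 5615 = -1570363/158 + 5615 = -683193/158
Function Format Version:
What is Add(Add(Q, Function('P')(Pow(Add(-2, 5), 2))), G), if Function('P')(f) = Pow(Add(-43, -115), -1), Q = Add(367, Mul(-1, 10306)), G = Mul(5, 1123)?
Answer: Rational(-683193, 158) ≈ -4324.0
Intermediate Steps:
G = 5615
Q = -9939 (Q = Add(367, -10306) = -9939)
Function('P')(f) = Rational(-1, 158) (Function('P')(f) = Pow(-158, -1) = Rational(-1, 158))
Add(Add(Q, Function('P')(Pow(Add(-2, 5), 2))), G) = Add(Add(-9939, Rational(-1, 158)), 5615) = Add(Rational(-1570363, 158), 5615) = Rational(-683193, 158)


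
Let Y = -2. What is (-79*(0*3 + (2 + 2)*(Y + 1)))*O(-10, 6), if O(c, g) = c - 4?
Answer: -4424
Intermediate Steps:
O(c, g) = -4 + c
(-79*(0*3 + (2 + 2)*(Y + 1)))*O(-10, 6) = (-79*(0*3 + (2 + 2)*(-2 + 1)))*(-4 - 10) = -79*(0 + 4*(-1))*(-14) = -79*(0 - 4)*(-14) = -79*(-4)*(-14) = 316*(-14) = -4424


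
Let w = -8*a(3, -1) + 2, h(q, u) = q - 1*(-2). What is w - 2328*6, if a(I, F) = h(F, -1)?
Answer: -13974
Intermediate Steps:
h(q, u) = 2 + q (h(q, u) = q + 2 = 2 + q)
a(I, F) = 2 + F
w = -6 (w = -8*(2 - 1) + 2 = -8*1 + 2 = -8 + 2 = -6)
w - 2328*6 = -6 - 2328*6 = -6 - 388*36 = -6 - 13968 = -13974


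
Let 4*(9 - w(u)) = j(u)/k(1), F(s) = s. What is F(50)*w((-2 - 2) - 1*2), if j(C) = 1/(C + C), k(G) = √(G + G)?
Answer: 450 + 25*√2/48 ≈ 450.74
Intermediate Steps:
k(G) = √2*√G (k(G) = √(2*G) = √2*√G)
j(C) = 1/(2*C)
w(u) = 9 - √2/(16*u) (w(u) = 9 - 1/(2*u)/(4*(√2*√1)) = 9 - 1/(2*u)/(4*(√2*1)) = 9 - 1/(2*u)/(4*(√2)) = 9 - 1/(2*u)*√2/2/4 = 9 - √2/(16*u))
F(50)*w((-2 - 2) - 1*2) = 50*(9 - √2/(16*((-2 - 2) - 1*2))) = 50*(9 - √2/(16*(-4 - 2))) = 50*(9 - 1/16*√2/(-6)) = 50*(9 - 1/16*√2*(-⅙)) = 50*(9 + √2/96) = 450 + 25*√2/48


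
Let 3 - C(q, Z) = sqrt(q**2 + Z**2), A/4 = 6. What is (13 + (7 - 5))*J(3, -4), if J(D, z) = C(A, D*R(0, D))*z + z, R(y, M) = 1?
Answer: -240 + 180*sqrt(65) ≈ 1211.2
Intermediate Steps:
A = 24 (A = 4*6 = 24)
C(q, Z) = 3 - sqrt(Z**2 + q**2) (C(q, Z) = 3 - sqrt(q**2 + Z**2) = 3 - sqrt(Z**2 + q**2))
J(D, z) = z + z*(3 - sqrt(576 + D**2)) (J(D, z) = (3 - sqrt((D*1)**2 + 24**2))*z + z = (3 - sqrt(D**2 + 576))*z + z = (3 - sqrt(576 + D**2))*z + z = z*(3 - sqrt(576 + D**2)) + z = z + z*(3 - sqrt(576 + D**2)))
(13 + (7 - 5))*J(3, -4) = (13 + (7 - 5))*(-4*(4 - sqrt(576 + 3**2))) = (13 + 2)*(-4*(4 - sqrt(576 + 9))) = 15*(-4*(4 - sqrt(585))) = 15*(-4*(4 - 3*sqrt(65))) = 15*(-16 + 12*sqrt(65)) = -240 + 180*sqrt(65)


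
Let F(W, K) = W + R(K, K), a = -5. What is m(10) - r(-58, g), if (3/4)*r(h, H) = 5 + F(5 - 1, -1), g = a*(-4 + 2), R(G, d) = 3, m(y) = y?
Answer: -6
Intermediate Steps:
F(W, K) = 3 + W (F(W, K) = W + 3 = 3 + W)
g = 10 (g = -5*(-4 + 2) = -5*(-2) = 10)
r(h, H) = 16 (r(h, H) = 4*(5 + (3 + (5 - 1)))/3 = 4*(5 + (3 + 4))/3 = 4*(5 + 7)/3 = (4/3)*12 = 16)
m(10) - r(-58, g) = 10 - 1*16 = 10 - 16 = -6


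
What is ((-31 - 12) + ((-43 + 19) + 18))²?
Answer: 2401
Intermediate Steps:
((-31 - 12) + ((-43 + 19) + 18))² = (-43 + (-24 + 18))² = (-43 - 6)² = (-49)² = 2401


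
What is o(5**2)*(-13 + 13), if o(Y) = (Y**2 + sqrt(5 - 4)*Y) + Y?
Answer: 0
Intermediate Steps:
o(Y) = Y**2 + 2*Y (o(Y) = (Y**2 + sqrt(1)*Y) + Y = (Y**2 + 1*Y) + Y = (Y**2 + Y) + Y = (Y + Y**2) + Y = Y**2 + 2*Y)
o(5**2)*(-13 + 13) = (5**2*(2 + 5**2))*(-13 + 13) = (25*(2 + 25))*0 = (25*27)*0 = 675*0 = 0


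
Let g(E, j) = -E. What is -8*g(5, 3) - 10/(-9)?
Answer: 370/9 ≈ 41.111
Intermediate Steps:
-8*g(5, 3) - 10/(-9) = -(-8)*5 - 10/(-9) = -8*(-5) - 10*(-⅑) = 40 + 10/9 = 370/9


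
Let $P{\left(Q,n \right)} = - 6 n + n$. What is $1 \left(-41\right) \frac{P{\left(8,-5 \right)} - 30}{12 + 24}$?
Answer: $\frac{205}{36} \approx 5.6944$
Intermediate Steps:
$P{\left(Q,n \right)} = - 5 n$
$1 \left(-41\right) \frac{P{\left(8,-5 \right)} - 30}{12 + 24} = 1 \left(-41\right) \frac{\left(-5\right) \left(-5\right) - 30}{12 + 24} = - 41 \frac{25 - 30}{36} = - 41 \left(\left(-5\right) \frac{1}{36}\right) = \left(-41\right) \left(- \frac{5}{36}\right) = \frac{205}{36}$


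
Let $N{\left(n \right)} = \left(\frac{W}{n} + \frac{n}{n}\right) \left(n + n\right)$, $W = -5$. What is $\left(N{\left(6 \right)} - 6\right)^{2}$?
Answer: $16$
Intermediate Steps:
$N{\left(n \right)} = 2 n \left(1 - \frac{5}{n}\right)$ ($N{\left(n \right)} = \left(- \frac{5}{n} + \frac{n}{n}\right) \left(n + n\right) = \left(- \frac{5}{n} + 1\right) 2 n = \left(1 - \frac{5}{n}\right) 2 n = 2 n \left(1 - \frac{5}{n}\right)$)
$\left(N{\left(6 \right)} - 6\right)^{2} = \left(\left(-10 + 2 \cdot 6\right) - 6\right)^{2} = \left(\left(-10 + 12\right) - 6\right)^{2} = \left(2 - 6\right)^{2} = \left(-4\right)^{2} = 16$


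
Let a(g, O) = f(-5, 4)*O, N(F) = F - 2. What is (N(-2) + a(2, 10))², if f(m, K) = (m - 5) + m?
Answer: 23716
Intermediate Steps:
N(F) = -2 + F
f(m, K) = -5 + 2*m (f(m, K) = (-5 + m) + m = -5 + 2*m)
a(g, O) = -15*O (a(g, O) = (-5 + 2*(-5))*O = (-5 - 10)*O = -15*O)
(N(-2) + a(2, 10))² = ((-2 - 2) - 15*10)² = (-4 - 150)² = (-154)² = 23716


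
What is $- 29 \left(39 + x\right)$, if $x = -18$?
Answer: $-609$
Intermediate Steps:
$- 29 \left(39 + x\right) = - 29 \left(39 - 18\right) = \left(-29\right) 21 = -609$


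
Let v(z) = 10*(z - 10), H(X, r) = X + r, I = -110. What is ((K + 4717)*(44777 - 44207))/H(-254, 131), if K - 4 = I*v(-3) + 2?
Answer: -3614370/41 ≈ -88155.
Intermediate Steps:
v(z) = -100 + 10*z (v(z) = 10*(-10 + z) = -100 + 10*z)
K = 14306 (K = 4 + (-110*(-100 + 10*(-3)) + 2) = 4 + (-110*(-100 - 30) + 2) = 4 + (-110*(-130) + 2) = 4 + (14300 + 2) = 4 + 14302 = 14306)
((K + 4717)*(44777 - 44207))/H(-254, 131) = ((14306 + 4717)*(44777 - 44207))/(-254 + 131) = (19023*570)/(-123) = 10843110*(-1/123) = -3614370/41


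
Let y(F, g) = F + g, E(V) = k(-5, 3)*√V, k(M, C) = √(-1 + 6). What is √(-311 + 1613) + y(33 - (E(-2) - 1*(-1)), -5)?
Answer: 27 + √1302 - I*√10 ≈ 63.083 - 3.1623*I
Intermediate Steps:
k(M, C) = √5
E(V) = √5*√V
√(-311 + 1613) + y(33 - (E(-2) - 1*(-1)), -5) = √(-311 + 1613) + ((33 - (√5*√(-2) - 1*(-1))) - 5) = √1302 + ((33 - (√5*(I*√2) + 1)) - 5) = √1302 + ((33 - (I*√10 + 1)) - 5) = √1302 + ((33 - (1 + I*√10)) - 5) = √1302 + ((33 + (-1 - I*√10)) - 5) = √1302 + ((32 - I*√10) - 5) = √1302 + (27 - I*√10) = 27 + √1302 - I*√10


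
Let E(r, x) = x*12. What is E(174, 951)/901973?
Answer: 11412/901973 ≈ 0.012652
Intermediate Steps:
E(r, x) = 12*x
E(174, 951)/901973 = (12*951)/901973 = 11412*(1/901973) = 11412/901973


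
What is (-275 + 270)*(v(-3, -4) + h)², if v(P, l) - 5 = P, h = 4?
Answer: -180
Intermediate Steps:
v(P, l) = 5 + P
(-275 + 270)*(v(-3, -4) + h)² = (-275 + 270)*((5 - 3) + 4)² = -5*(2 + 4)² = -5*6² = -5*36 = -180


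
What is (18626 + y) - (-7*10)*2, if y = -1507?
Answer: 17259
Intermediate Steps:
(18626 + y) - (-7*10)*2 = (18626 - 1507) - (-7*10)*2 = 17119 - (-70)*2 = 17119 - 1*(-140) = 17119 + 140 = 17259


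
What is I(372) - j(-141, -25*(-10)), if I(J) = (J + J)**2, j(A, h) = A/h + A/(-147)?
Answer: 6780811159/12250 ≈ 5.5354e+5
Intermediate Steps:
j(A, h) = -A/147 + A/h (j(A, h) = A/h + A*(-1/147) = A/h - A/147 = -A/147 + A/h)
I(J) = 4*J**2 (I(J) = (2*J)**2 = 4*J**2)
I(372) - j(-141, -25*(-10)) = 4*372**2 - (-1/147*(-141) - 141/((-25*(-10)))) = 4*138384 - (47/49 - 141/250) = 553536 - (47/49 - 141*1/250) = 553536 - (47/49 - 141/250) = 553536 - 1*4841/12250 = 553536 - 4841/12250 = 6780811159/12250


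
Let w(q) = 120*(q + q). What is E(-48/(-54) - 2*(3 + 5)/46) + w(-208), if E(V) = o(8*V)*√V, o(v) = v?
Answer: -49920 + 3584*√161/14283 ≈ -49917.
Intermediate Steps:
E(V) = 8*V^(3/2) (E(V) = (8*V)*√V = 8*V^(3/2))
w(q) = 240*q (w(q) = 120*(2*q) = 240*q)
E(-48/(-54) - 2*(3 + 5)/46) + w(-208) = 8*(-48/(-54) - 2*(3 + 5)/46)^(3/2) + 240*(-208) = 8*(-48*(-1/54) - 2*8*(1/46))^(3/2) - 49920 = 8*(8/9 - 16*1/46)^(3/2) - 49920 = 8*(8/9 - 8/23)^(3/2) - 49920 = 8*(112/207)^(3/2) - 49920 = 8*(448*√161/14283) - 49920 = 3584*√161/14283 - 49920 = -49920 + 3584*√161/14283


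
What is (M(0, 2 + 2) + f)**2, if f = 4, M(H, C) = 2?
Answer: 36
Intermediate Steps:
(M(0, 2 + 2) + f)**2 = (2 + 4)**2 = 6**2 = 36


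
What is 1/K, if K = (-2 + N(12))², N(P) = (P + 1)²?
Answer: 1/27889 ≈ 3.5856e-5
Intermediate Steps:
N(P) = (1 + P)²
K = 27889 (K = (-2 + (1 + 12)²)² = (-2 + 13²)² = (-2 + 169)² = 167² = 27889)
1/K = 1/27889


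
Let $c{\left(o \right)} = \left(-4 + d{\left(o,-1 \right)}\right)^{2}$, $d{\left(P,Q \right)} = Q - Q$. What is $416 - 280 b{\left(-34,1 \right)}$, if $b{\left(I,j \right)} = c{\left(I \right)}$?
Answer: $-4064$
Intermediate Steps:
$d{\left(P,Q \right)} = 0$
$c{\left(o \right)} = 16$ ($c{\left(o \right)} = \left(-4 + 0\right)^{2} = \left(-4\right)^{2} = 16$)
$b{\left(I,j \right)} = 16$
$416 - 280 b{\left(-34,1 \right)} = 416 - 4480 = -4064$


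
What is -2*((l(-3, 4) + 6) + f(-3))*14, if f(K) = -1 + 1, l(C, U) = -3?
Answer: -84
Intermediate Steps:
f(K) = 0
-2*((l(-3, 4) + 6) + f(-3))*14 = -2*((-3 + 6) + 0)*14 = -2*(3 + 0)*14 = -2*3*14 = -6*14 = -84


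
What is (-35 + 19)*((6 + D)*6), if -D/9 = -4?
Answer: -4032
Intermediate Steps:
D = 36 (D = -9*(-4) = 36)
(-35 + 19)*((6 + D)*6) = (-35 + 19)*((6 + 36)*6) = -672*6 = -16*252 = -4032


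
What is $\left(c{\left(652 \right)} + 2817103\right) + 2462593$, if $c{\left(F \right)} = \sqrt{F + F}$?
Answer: $5279696 + 2 \sqrt{326} \approx 5.2797 \cdot 10^{6}$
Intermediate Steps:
$c{\left(F \right)} = \sqrt{2} \sqrt{F}$ ($c{\left(F \right)} = \sqrt{2 F} = \sqrt{2} \sqrt{F}$)
$\left(c{\left(652 \right)} + 2817103\right) + 2462593 = \left(\sqrt{2} \sqrt{652} + 2817103\right) + 2462593 = \left(\sqrt{2} \cdot 2 \sqrt{163} + 2817103\right) + 2462593 = \left(2 \sqrt{326} + 2817103\right) + 2462593 = \left(2817103 + 2 \sqrt{326}\right) + 2462593 = 5279696 + 2 \sqrt{326}$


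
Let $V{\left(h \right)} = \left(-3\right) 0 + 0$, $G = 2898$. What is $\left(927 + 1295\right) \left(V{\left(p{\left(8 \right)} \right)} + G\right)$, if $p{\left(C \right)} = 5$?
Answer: $6439356$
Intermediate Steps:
$V{\left(h \right)} = 0$ ($V{\left(h \right)} = 0 + 0 = 0$)
$\left(927 + 1295\right) \left(V{\left(p{\left(8 \right)} \right)} + G\right) = \left(927 + 1295\right) \left(0 + 2898\right) = 2222 \cdot 2898 = 6439356$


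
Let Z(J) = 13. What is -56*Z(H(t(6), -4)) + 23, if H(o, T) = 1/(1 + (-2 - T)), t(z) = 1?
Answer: -705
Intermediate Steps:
H(o, T) = 1/(-1 - T)
-56*Z(H(t(6), -4)) + 23 = -56*13 + 23 = -728 + 23 = -705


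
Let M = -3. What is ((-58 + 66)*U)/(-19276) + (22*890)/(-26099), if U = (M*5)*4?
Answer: -91224140/125771081 ≈ -0.72532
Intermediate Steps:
U = -60 (U = -3*5*4 = -15*4 = -60)
((-58 + 66)*U)/(-19276) + (22*890)/(-26099) = ((-58 + 66)*(-60))/(-19276) + (22*890)/(-26099) = (8*(-60))*(-1/19276) + 19580*(-1/26099) = -480*(-1/19276) - 19580/26099 = 120/4819 - 19580/26099 = -91224140/125771081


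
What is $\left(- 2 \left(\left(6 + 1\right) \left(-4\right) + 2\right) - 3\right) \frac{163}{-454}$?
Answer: $- \frac{7987}{454} \approx -17.592$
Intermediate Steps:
$\left(- 2 \left(\left(6 + 1\right) \left(-4\right) + 2\right) - 3\right) \frac{163}{-454} = \left(- 2 \left(7 \left(-4\right) + 2\right) - 3\right) 163 \left(- \frac{1}{454}\right) = \left(- 2 \left(-28 + 2\right) - 3\right) \left(- \frac{163}{454}\right) = \left(\left(-2\right) \left(-26\right) - 3\right) \left(- \frac{163}{454}\right) = \left(52 - 3\right) \left(- \frac{163}{454}\right) = 49 \left(- \frac{163}{454}\right) = - \frac{7987}{454}$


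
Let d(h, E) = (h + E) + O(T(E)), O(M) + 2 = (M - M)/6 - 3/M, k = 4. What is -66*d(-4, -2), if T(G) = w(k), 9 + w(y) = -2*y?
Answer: 8778/17 ≈ 516.35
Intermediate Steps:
w(y) = -9 - 2*y
T(G) = -17 (T(G) = -9 - 2*4 = -9 - 8 = -17)
O(M) = -2 - 3/M (O(M) = -2 + ((M - M)/6 - 3/M) = -2 + (0*(1/6) - 3/M) = -2 + (0 - 3/M) = -2 - 3/M)
d(h, E) = -31/17 + E + h (d(h, E) = (h + E) + (-2 - 3/(-17)) = (E + h) + (-2 - 3*(-1/17)) = (E + h) + (-2 + 3/17) = (E + h) - 31/17 = -31/17 + E + h)
-66*d(-4, -2) = -66*(-31/17 - 2 - 4) = -66*(-133/17) = 8778/17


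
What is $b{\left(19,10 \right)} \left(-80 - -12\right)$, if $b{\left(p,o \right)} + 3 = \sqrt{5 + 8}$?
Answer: $204 - 68 \sqrt{13} \approx -41.177$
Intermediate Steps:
$b{\left(p,o \right)} = -3 + \sqrt{13}$ ($b{\left(p,o \right)} = -3 + \sqrt{5 + 8} = -3 + \sqrt{13}$)
$b{\left(19,10 \right)} \left(-80 - -12\right) = \left(-3 + \sqrt{13}\right) \left(-80 - -12\right) = \left(-3 + \sqrt{13}\right) \left(-80 + 12\right) = \left(-3 + \sqrt{13}\right) \left(-68\right) = 204 - 68 \sqrt{13}$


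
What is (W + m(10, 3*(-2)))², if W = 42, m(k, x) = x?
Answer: 1296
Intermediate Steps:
(W + m(10, 3*(-2)))² = (42 + 3*(-2))² = (42 - 6)² = 36² = 1296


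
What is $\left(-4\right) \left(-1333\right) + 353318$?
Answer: $358650$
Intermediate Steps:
$\left(-4\right) \left(-1333\right) + 353318 = 5332 + 353318 = 358650$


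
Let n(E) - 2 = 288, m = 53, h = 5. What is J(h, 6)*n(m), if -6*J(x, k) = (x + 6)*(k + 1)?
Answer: -11165/3 ≈ -3721.7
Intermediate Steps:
J(x, k) = -(1 + k)*(6 + x)/6 (J(x, k) = -(x + 6)*(k + 1)/6 = -(6 + x)*(1 + k)/6 = -(1 + k)*(6 + x)/6)
n(E) = 290 (n(E) = 2 + 288 = 290)
J(h, 6)*n(m) = (-1 - 1*6 - ⅙*5 - ⅙*6*5)*290 = (-1 - 6 - ⅚ - 5)*290 = -77/6*290 = -11165/3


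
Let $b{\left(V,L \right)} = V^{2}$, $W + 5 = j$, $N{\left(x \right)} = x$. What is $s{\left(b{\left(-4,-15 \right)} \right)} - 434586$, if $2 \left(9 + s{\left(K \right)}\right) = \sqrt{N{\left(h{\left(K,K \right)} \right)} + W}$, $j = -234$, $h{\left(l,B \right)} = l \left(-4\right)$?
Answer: $-434595 + \frac{i \sqrt{303}}{2} \approx -4.346 \cdot 10^{5} + 8.7034 i$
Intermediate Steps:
$h{\left(l,B \right)} = - 4 l$
$W = -239$ ($W = -5 - 234 = -239$)
$s{\left(K \right)} = -9 + \frac{\sqrt{-239 - 4 K}}{2}$ ($s{\left(K \right)} = -9 + \frac{\sqrt{- 4 K - 239}}{2} = -9 + \frac{\sqrt{-239 - 4 K}}{2}$)
$s{\left(b{\left(-4,-15 \right)} \right)} - 434586 = \left(-9 + \frac{\sqrt{-239 - 4 \left(-4\right)^{2}}}{2}\right) - 434586 = \left(-9 + \frac{\sqrt{-239 - 64}}{2}\right) - 434586 = \left(-9 + \frac{\sqrt{-303}}{2}\right) - 434586 = \left(-9 + \frac{i \sqrt{303}}{2}\right) - 434586 = -434595 + \frac{i \sqrt{303}}{2}$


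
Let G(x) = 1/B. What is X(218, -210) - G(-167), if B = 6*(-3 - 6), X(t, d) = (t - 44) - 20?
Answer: 8317/54 ≈ 154.02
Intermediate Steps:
X(t, d) = -64 + t (X(t, d) = (-44 + t) - 20 = -64 + t)
B = -54 (B = 6*(-9) = -54)
G(x) = -1/54 (G(x) = 1/(-54) = -1/54)
X(218, -210) - G(-167) = (-64 + 218) - 1*(-1/54) = 154 + 1/54 = 8317/54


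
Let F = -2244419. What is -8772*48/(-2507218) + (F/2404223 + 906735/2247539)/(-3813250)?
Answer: 309855672728244085922716/1845063547338520060895875 ≈ 0.16794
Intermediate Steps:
-8772*48/(-2507218) + (F/2404223 + 906735/2247539)/(-3813250) = -8772*48/(-2507218) + (-2244419/2404223 + 906735/2247539)/(-3813250) = -421056*(-1/2507218) + (-2244419*1/2404223 + 906735*(1/2247539))*(-1/3813250) = 210528/1253609 + (-2244419/2404223 + 906735/2247539)*(-1/3813250) = 210528/1253609 - 2864426092936/5403584957197*(-1/3813250) = 210528/1253609 + 1432213046468/10302610169015730125 = 309855672728244085922716/1845063547338520060895875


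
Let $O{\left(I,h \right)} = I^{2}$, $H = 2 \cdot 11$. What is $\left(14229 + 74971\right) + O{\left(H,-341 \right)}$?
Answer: $89684$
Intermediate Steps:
$H = 22$
$\left(14229 + 74971\right) + O{\left(H,-341 \right)} = \left(14229 + 74971\right) + 22^{2} = 89200 + 484 = 89684$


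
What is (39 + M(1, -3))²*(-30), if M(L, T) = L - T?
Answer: -55470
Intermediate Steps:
(39 + M(1, -3))²*(-30) = (39 + (1 - 1*(-3)))²*(-30) = (39 + (1 + 3))²*(-30) = (39 + 4)²*(-30) = 43²*(-30) = 1849*(-30) = -55470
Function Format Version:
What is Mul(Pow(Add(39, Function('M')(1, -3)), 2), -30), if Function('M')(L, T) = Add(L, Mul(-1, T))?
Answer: -55470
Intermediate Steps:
Mul(Pow(Add(39, Function('M')(1, -3)), 2), -30) = Mul(Pow(Add(39, Add(1, Mul(-1, -3))), 2), -30) = Mul(Pow(Add(39, Add(1, 3)), 2), -30) = Mul(Pow(Add(39, 4), 2), -30) = Mul(Pow(43, 2), -30) = Mul(1849, -30) = -55470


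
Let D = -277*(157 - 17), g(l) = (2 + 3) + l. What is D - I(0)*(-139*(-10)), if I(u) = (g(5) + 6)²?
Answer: -394620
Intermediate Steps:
g(l) = 5 + l
I(u) = 256 (I(u) = ((5 + 5) + 6)² = (10 + 6)² = 16² = 256)
D = -38780 (D = -277*140 = -38780)
D - I(0)*(-139*(-10)) = -38780 - 256*(-139*(-10)) = -38780 - 256*1390 = -38780 - 1*355840 = -38780 - 355840 = -394620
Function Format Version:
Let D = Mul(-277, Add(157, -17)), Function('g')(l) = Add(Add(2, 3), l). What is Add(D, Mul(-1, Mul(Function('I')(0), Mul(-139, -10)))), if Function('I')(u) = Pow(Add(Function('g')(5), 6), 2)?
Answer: -394620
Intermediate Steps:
Function('g')(l) = Add(5, l)
Function('I')(u) = 256 (Function('I')(u) = Pow(Add(Add(5, 5), 6), 2) = Pow(Add(10, 6), 2) = Pow(16, 2) = 256)
D = -38780 (D = Mul(-277, 140) = -38780)
Add(D, Mul(-1, Mul(Function('I')(0), Mul(-139, -10)))) = Add(-38780, Mul(-1, Mul(256, Mul(-139, -10)))) = Add(-38780, Mul(-1, Mul(256, 1390))) = Add(-38780, Mul(-1, 355840)) = Add(-38780, -355840) = -394620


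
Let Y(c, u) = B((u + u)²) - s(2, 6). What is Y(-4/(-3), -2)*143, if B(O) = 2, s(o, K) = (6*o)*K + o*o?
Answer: -10582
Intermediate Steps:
s(o, K) = o² + 6*K*o (s(o, K) = 6*K*o + o² = o² + 6*K*o)
Y(c, u) = -74 (Y(c, u) = 2 - 2*(2 + 6*6) = 2 - 2*(2 + 36) = 2 - 2*38 = 2 - 1*76 = 2 - 76 = -74)
Y(-4/(-3), -2)*143 = -74*143 = -10582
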